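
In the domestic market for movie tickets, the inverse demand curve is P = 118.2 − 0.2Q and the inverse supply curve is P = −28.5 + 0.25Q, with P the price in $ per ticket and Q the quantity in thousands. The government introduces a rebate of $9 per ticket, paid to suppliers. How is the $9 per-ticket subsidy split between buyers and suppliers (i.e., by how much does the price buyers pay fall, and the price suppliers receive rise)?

Inverting to Q(P) form: Qd = 591 − 5P; Qs = 4P + 114.
Without the subsidy, 591 − 5P = 4P + 114 gives 9P = 477, so P* = $53 and Q* = 326.
With a per-unit subsidy paid to suppliers, each receives P + 9 per unit sold, so supply becomes Qs = 4(P + 9) + 114.
Solving gives Q = 346 with buyers paying $49 and suppliers receiving $58 (the $9 wedge).
Gain to buyers: $4; to suppliers: $5. (They sum to $9.)

Buyers gain $4 per ticket; suppliers gain $5 per ticket.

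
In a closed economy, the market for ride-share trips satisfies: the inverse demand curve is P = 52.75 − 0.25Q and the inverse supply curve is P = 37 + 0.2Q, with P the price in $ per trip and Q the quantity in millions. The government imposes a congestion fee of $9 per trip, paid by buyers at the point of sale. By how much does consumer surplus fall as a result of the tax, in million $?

Rewrite in direct form: Qd = 211 − 4P and Qs = 5P − 185.
Before the tax: set 211 − 4P = 5P − 185 → P* = $44, Q* = 35.
With the tax collected from buyers, demand (in seller-price terms) shifts: Qd = 211 − 4(P + 9).
Solving gives Q = 15 with buyers paying $49 and suppliers receiving $40 (the $9 wedge).
ΔCS is the trapezoid between Q = 15 and Q = 35 of height $5: ½ · (35 + 15) · 5 = $125.

Consumer surplus falls by $125 million.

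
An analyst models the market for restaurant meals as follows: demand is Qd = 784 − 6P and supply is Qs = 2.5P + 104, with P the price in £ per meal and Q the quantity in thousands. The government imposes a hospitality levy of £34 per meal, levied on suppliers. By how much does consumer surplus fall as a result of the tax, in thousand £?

Without the tax, 784 − 6P = 2.5P + 104 gives 8.5P = 680, so P* = £80 and Q* = 304.
With the tax collected from suppliers, supply shifts: Qs = 2.5(P − 34) + 104.
New equilibrium: buyers pay £90, suppliers receive £56, Q = 244. (Wedge: Pb − Ps = 34.)
ΔCS is the trapezoid between Q = 244 and Q = 304 of height £10: ½ · (304 + 244) · 10 = £2740.

Consumer surplus falls by £2740 thousand.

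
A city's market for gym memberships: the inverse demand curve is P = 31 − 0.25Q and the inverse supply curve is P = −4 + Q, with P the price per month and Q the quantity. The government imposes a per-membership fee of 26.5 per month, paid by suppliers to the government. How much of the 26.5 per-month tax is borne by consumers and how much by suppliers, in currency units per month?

Consumers bear 5.3 per month; suppliers bear 21.2 per month.

Rewrite in direct form: Qd = 124 − 4P and Qs = P + 4.
Before the tax: set 124 − 4P = P + 4 → P* = 24, Q* = 28.
With the tax collected from suppliers, supply shifts: Qs = (P − 26.5) + 4.
New equilibrium: consumers pay 29.3, suppliers receive 2.8, Q = 6.8. (Wedge: Pb − Ps = 26.5.)
Burden on consumers: 5.3; on suppliers: 21.2. (They sum to 26.5.)
The less price-elastic side of the market bears the larger share of a per-unit tax.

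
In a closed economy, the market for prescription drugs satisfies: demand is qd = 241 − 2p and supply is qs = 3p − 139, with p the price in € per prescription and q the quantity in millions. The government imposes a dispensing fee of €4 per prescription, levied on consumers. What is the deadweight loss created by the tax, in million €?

Without the tax, 241 − 2p = 3p − 139 gives 5p = 380, so p* = €76 and q* = 89.
With the tax collected from consumers, demand (in seller-price terms) shifts: qd = 241 − 2(p + 4).
Solving gives q = 84.2 with consumers paying €78.4 and producers receiving €74.4 (the €4 wedge).
Quantity falls by |ΔQ| = |89 − 84.2| = 4.8.
DWL = ½ · t · |ΔQ| = ½ · 4 · 4.8 = €9.6.

Deadweight loss = €9.6 million.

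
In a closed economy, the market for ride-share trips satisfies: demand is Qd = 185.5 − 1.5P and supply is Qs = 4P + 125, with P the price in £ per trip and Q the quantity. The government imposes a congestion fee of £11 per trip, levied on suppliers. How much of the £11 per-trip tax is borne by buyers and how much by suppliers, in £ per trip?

Without the tax, 185.5 − 1.5P = 4P + 125 gives 5.5P = 60.5, so P* = £11 and Q* = 169.
With the tax collected from suppliers, supply shifts: Qs = 4(P − 11) + 125.
New equilibrium: buyers pay £19, suppliers receive £8, Q = 157. (Wedge: Pb − Ps = 11.)
Burden on buyers: £8; on suppliers: £3. (They sum to £11.)

Buyers bear £8 per trip; suppliers bear £3 per trip.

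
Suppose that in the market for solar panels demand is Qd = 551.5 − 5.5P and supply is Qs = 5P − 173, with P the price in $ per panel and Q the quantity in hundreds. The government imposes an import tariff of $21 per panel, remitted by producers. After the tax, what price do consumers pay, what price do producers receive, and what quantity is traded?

Consumers pay $79; producers receive $58; quantity = 117.

Without the tax, 551.5 − 5.5P = 5P − 173 gives 10.5P = 724.5, so P* = $69 and Q* = 172.
With the tax collected from producers, supply shifts: Qs = 5(P − 21) − 173.
New equilibrium: consumers pay $79, producers receive $58, Q = 117. (Wedge: Pb − Ps = 21.)
The less price-elastic side of the market bears the larger share of a per-unit tax.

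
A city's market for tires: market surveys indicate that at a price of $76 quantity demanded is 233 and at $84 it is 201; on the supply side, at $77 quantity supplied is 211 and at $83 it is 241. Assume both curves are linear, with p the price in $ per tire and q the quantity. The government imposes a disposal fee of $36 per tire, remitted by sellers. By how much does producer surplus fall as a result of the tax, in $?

Producer surplus falls by $2896.

Demand slope: (201 − 233)/(84 − 76) = -4, so qd = 537 − 4p.
Supply slope: (241 − 211)/(83 − 77) = 5, so qs = 5p − 174.
Without the tax, 537 − 4p = 5p − 174 gives 9p = 711, so p* = $79 and q* = 221.
With the tax collected from sellers, supply shifts: qs = 5(p − 36) − 174.
Solving gives q = 141 with consumers paying $99 and sellers receiving $63 (the $36 wedge).
ΔPS is the trapezoid between Q = 141 and Q = 221 of height $16: ½ · (221 + 141) · 16 = $2896.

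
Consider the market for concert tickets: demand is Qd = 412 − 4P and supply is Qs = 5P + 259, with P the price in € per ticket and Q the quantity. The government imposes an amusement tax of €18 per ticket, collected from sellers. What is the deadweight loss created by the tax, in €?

Deadweight loss = €360.

Before the tax: set 412 − 4P = 5P + 259 → P* = €17, Q* = 344.
With the tax collected from sellers, supply shifts: Qs = 5(P − 18) + 259.
New equilibrium: consumers pay €27, sellers receive €9, Q = 304. (Wedge: Pb − Ps = 18.)
Quantity falls by |ΔQ| = |344 − 304| = 40.
DWL = ½ · t · |ΔQ| = ½ · 18 · 40 = €360.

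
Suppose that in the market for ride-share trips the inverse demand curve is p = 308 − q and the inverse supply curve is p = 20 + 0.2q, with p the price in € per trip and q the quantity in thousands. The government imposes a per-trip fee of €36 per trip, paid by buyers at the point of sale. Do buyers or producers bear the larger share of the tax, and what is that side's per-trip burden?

Rewrite in direct form: qd = 308 − p and qs = 5p − 100.
Before the tax: set 308 − p = 5p − 100 → p* = €68, q* = 240.
With the tax collected from buyers, demand (in seller-price terms) shifts: qd = 308 − (p + 36).
New equilibrium: buyers pay €98, producers receive €62, q = 210. (Wedge: pb − ps = 36.)
Per-trip burden: buyers €30, producers €6.
Buyers take the larger share because demand is less price-elastic here (demand slope 1 vs supply slope 5).
The less price-elastic side of the market bears the larger share of a per-unit tax.

Buyers bear the larger share: €30 per trip.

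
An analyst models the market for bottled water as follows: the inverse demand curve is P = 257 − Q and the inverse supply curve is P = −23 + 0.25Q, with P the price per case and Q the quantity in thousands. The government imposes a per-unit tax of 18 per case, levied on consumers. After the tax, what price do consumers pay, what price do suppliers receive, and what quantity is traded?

Consumers pay 47.4; suppliers receive 29.4; quantity = 209.6.

Rewrite in direct form: Qd = 257 − P and Qs = 4P + 92.
Without the tax, 257 − P = 4P + 92 gives 5P = 165, so P* = 33 and Q* = 224.
With the tax collected from consumers, demand (in seller-price terms) shifts: Qd = 257 − (P + 18).
New equilibrium: consumers pay 47.4, suppliers receive 29.4, Q = 209.6. (Wedge: Pb − Ps = 18.)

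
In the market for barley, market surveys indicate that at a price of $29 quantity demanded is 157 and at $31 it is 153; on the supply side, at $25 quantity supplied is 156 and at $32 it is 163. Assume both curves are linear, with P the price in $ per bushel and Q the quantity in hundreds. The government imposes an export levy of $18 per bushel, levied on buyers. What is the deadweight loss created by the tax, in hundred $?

Deadweight loss = $108 hundred.

Demand slope: (153 − 157)/(31 − 29) = -2, so Qd = 215 − 2P.
Supply slope: (163 − 156)/(32 − 25) = 1, so Qs = P + 131.
Without the tax, 215 − 2P = P + 131 gives 3P = 84, so P* = $28 and Q* = 159.
With the tax collected from buyers, demand (in seller-price terms) shifts: Qd = 215 − 2(P + 18).
Solving gives Q = 147 with buyers paying $34 and producers receiving $16 (the $18 wedge).
Quantity falls by |ΔQ| = |159 − 147| = 12.
DWL = ½ · t · |ΔQ| = ½ · 18 · 12 = $108.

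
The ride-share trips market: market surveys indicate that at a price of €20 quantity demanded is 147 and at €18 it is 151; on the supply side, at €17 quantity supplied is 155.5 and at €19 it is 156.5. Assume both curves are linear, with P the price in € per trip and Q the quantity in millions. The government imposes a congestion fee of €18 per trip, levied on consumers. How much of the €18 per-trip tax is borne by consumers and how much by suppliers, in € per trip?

Demand slope: (151 − 147)/(18 − 20) = -2, so Qd = 187 − 2P.
Supply slope: (156.5 − 155.5)/(19 − 17) = 0.5, so Qs = 0.5P + 147.
Before the tax: set 187 − 2P = 0.5P + 147 → P* = €16, Q* = 155.
With the tax collected from consumers, demand (in seller-price terms) shifts: Qd = 187 − 2(P + 18).
New equilibrium: consumers pay €19.6, suppliers receive €1.6, Q = 147.8. (Wedge: Pb − Ps = 18.)
Burden on consumers: €3.6; on suppliers: €14.4. (They sum to €18.)
The less price-elastic side of the market bears the larger share of a per-unit tax.

Consumers bear €3.6 per trip; suppliers bear €14.4 per trip.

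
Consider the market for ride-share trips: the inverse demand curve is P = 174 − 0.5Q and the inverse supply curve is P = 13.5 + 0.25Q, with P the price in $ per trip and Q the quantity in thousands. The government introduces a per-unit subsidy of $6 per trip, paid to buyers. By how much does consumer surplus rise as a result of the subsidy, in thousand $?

Inverting to Q(P) form: Qd = 348 − 2P; Qs = 4P − 54.
Before the subsidy: set 348 − 2P = 4P − 54 → P* = $67, Q* = 214.
With a per-unit subsidy paid to buyers, each effectively pays P − 6, so demand becomes Qd = 348 − 2(P − 6).
Solving gives Q = 222 with buyers paying $63 and sellers receiving $69 (the $6 wedge).
ΔCS is the trapezoid between Q = 222 and Q = 214 of height $4: ½ · (214 + 222) · 4 = $872.

Consumer surplus rises by $872 thousand.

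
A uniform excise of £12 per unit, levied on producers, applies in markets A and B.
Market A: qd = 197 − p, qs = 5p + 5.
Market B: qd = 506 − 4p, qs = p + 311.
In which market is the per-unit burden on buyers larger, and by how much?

Market A, by £7.6.

Market A: pre-tax p* = £32, q* = 165; post-tax q = 155; per-unit burden on buyers = £10.
Market B: pre-tax p* = £39, q* = 350; post-tax q = 340.4; per-unit burden on buyers = £2.4.
Difference: £10 vs £2.4 → market A is larger by £7.6.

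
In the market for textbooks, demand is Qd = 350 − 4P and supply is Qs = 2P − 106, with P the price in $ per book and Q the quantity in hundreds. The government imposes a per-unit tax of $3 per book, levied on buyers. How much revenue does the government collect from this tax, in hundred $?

Tax revenue = $126 hundred.

Before the tax: set 350 − 4P = 2P − 106 → P* = $76, Q* = 46.
With the tax collected from buyers, demand (in seller-price terms) shifts: Qd = 350 − 4(P + 3).
Solving gives Q = 42 with buyers paying $77 and sellers receiving $74 (the $3 wedge).
Revenue = t · Q = 3 · 42 = $126.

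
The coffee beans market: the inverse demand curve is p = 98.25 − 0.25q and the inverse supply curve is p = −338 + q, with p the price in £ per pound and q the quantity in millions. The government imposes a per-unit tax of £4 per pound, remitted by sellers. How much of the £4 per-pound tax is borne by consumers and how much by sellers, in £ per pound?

Consumers bear £0.8 per pound; sellers bear £3.2 per pound.

Inverting to q(p) form: qd = 393 − 4p; qs = p + 338.
Without the tax, 393 − 4p = p + 338 gives 5p = 55, so p* = £11 and q* = 349.
With the tax collected from sellers, supply shifts: qs = (p − 4) + 338.
Solving gives q = 345.8 with consumers paying £11.8 and sellers receiving £7.8 (the £4 wedge).
Burden on consumers: £0.8; on sellers: £3.2. (They sum to £4.)
The less price-elastic side of the market bears the larger share of a per-unit tax.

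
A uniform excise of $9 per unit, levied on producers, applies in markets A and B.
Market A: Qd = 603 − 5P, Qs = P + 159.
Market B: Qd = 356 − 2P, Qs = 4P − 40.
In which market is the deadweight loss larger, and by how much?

Market B, by $20.25.

Market A: pre-tax P* = $74, Q* = 233; post-tax Q = 225.5; deadweight loss = $33.75.
Market B: pre-tax P* = $66, Q* = 224; post-tax Q = 212; deadweight loss = $54.
Difference: $33.75 vs $54 → market B is larger by $20.25.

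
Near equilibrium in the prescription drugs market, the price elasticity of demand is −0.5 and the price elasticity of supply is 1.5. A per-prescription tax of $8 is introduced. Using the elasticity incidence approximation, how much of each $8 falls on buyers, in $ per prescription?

Incidence ratio: buyers' share ≈ εs / (εs + |εd|) = 1.5 / (1.5 + 0.5) = 0.75.
So buyers bear ≈ 0.75 × $8 = $6; producers bear $2.

Buyers bear ≈ $6 per prescription.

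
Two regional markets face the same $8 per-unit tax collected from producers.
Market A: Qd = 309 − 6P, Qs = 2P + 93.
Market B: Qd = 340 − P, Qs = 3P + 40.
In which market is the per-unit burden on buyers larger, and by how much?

Market B, by $4.

Market A: pre-tax P* = $27, Q* = 147; post-tax Q = 135; per-unit burden on buyers = $2.
Market B: pre-tax P* = $75, Q* = 265; post-tax Q = 259; per-unit burden on buyers = $6.
Difference: $2 vs $6 → market B is larger by $4.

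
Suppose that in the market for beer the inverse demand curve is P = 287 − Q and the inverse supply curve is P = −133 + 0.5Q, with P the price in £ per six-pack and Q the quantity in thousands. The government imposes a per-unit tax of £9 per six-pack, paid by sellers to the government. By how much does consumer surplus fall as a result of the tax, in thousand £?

Consumer surplus falls by £1662 thousand.

Rewrite in direct form: Qd = 287 − P and Qs = 2P + 266.
Before the tax: set 287 − P = 2P + 266 → P* = £7, Q* = 280.
With the tax collected from sellers, supply shifts: Qs = 2(P − 9) + 266.
New equilibrium: consumers pay £13, sellers receive £4, Q = 274. (Wedge: Pb − Ps = 9.)
ΔCS is the trapezoid between Q = 274 and Q = 280 of height £6: ½ · (280 + 274) · 6 = £1662.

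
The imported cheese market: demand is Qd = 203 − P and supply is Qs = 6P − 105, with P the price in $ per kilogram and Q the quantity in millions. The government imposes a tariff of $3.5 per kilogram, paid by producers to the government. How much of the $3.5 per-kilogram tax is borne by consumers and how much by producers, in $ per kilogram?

Without the tax, 203 − P = 6P − 105 gives 7P = 308, so P* = $44 and Q* = 159.
With the tax collected from producers, supply shifts: Qs = 6(P − 3.5) − 105.
New equilibrium: consumers pay $47, producers receive $43.5, Q = 156. (Wedge: Pb − Ps = 3.5.)
Burden on consumers: $3; on producers: $0.5. (They sum to $3.5.)

Consumers bear $3 per kilogram; producers bear $0.5 per kilogram.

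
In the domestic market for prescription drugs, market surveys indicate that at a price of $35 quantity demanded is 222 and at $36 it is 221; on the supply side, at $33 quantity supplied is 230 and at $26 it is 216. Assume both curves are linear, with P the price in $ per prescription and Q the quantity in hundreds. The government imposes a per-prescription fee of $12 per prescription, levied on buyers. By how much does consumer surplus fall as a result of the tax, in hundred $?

Consumer surplus falls by $1776 hundred.

Demand slope: (221 − 222)/(36 − 35) = -1, so Qd = 257 − P.
Supply slope: (216 − 230)/(26 − 33) = 2, so Qs = 2P + 164.
Without the tax, 257 − P = 2P + 164 gives 3P = 93, so P* = $31 and Q* = 226.
With the tax collected from buyers, demand (in seller-price terms) shifts: Qd = 257 − (P + 12).
New equilibrium: buyers pay $39, producers receive $27, Q = 218. (Wedge: Pb − Ps = 12.)
ΔCS is the trapezoid between Q = 218 and Q = 226 of height $8: ½ · (226 + 218) · 8 = $1776.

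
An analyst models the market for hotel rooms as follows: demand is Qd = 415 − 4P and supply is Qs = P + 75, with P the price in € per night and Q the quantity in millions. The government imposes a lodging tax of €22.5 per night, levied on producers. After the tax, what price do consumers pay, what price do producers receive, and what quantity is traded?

Without the tax, 415 − 4P = P + 75 gives 5P = 340, so P* = €68 and Q* = 143.
With the tax collected from producers, supply shifts: Qs = (P − 22.5) + 75.
New equilibrium: consumers pay €72.5, producers receive €50, Q = 125. (Wedge: Pb − Ps = 22.5.)

Consumers pay €72.5; producers receive €50; quantity = 125.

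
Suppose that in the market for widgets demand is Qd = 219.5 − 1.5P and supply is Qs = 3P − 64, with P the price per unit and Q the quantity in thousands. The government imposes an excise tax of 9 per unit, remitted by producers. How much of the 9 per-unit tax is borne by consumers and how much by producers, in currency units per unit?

Before the tax: set 219.5 − 1.5P = 3P − 64 → P* = 63, Q* = 125.
With the tax collected from producers, supply shifts: Qs = 3(P − 9) − 64.
New equilibrium: consumers pay 69, producers receive 60, Q = 116. (Wedge: Pb − Ps = 9.)
Burden on consumers: 6; on producers: 3. (They sum to 9.)

Consumers bear 6 per unit; producers bear 3 per unit.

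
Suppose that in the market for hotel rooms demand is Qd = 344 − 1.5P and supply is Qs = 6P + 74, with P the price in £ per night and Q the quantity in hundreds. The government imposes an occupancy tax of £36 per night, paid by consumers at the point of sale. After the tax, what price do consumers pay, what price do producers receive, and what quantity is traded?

Without the tax, 344 − 1.5P = 6P + 74 gives 7.5P = 270, so P* = £36 and Q* = 290.
With the tax collected from consumers, demand (in seller-price terms) shifts: Qd = 344 − 1.5(P + 36).
New equilibrium: consumers pay £64.8, producers receive £28.8, Q = 246.8. (Wedge: Pb − Ps = 36.)
The less price-elastic side of the market bears the larger share of a per-unit tax.

Consumers pay £64.8; producers receive £28.8; quantity = 246.8.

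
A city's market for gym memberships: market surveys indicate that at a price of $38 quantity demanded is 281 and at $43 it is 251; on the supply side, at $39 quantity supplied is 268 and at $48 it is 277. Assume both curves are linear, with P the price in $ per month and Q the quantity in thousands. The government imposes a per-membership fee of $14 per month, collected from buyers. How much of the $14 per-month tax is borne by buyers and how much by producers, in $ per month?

Buyers bear $2 per month; producers bear $12 per month.

Demand slope: (251 − 281)/(43 − 38) = -6, so Qd = 509 − 6P.
Supply slope: (277 − 268)/(48 − 39) = 1, so Qs = P + 229.
Before the tax: set 509 − 6P = P + 229 → P* = $40, Q* = 269.
With the tax collected from buyers, demand (in seller-price terms) shifts: Qd = 509 − 6(P + 14).
Solving gives Q = 257 with buyers paying $42 and producers receiving $28 (the $14 wedge).
Burden on buyers: $2; on producers: $12. (They sum to $14.)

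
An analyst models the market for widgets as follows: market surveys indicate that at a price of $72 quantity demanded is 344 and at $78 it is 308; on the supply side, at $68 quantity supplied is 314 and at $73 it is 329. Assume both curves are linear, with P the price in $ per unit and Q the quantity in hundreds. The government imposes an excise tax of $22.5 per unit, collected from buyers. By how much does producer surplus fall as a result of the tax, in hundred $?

Demand slope: (308 − 344)/(78 − 72) = -6, so Qd = 776 − 6P.
Supply slope: (329 − 314)/(73 − 68) = 3, so Qs = 3P + 110.
Without the tax, 776 − 6P = 3P + 110 gives 9P = 666, so P* = $74 and Q* = 332.
With the tax collected from buyers, demand (in seller-price terms) shifts: Qd = 776 − 6(P + 22.5).
Solving gives Q = 287 with buyers paying $81.5 and producers receiving $59 (the $22.5 wedge).
ΔPS is the trapezoid between Q = 287 and Q = 332 of height $15: ½ · (332 + 287) · 15 = $4642.5.

Producer surplus falls by $4642.5 hundred.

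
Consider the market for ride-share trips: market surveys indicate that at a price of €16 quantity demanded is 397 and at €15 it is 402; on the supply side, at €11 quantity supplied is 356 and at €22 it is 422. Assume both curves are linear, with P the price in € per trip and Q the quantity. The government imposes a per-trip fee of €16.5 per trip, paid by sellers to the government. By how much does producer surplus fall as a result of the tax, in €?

Producer surplus falls by €2771.25.

Demand slope: (402 − 397)/(15 − 16) = -5, so Qd = 477 − 5P.
Supply slope: (422 − 356)/(22 − 11) = 6, so Qs = 6P + 290.
Before the tax: set 477 − 5P = 6P + 290 → P* = €17, Q* = 392.
With the tax collected from sellers, supply shifts: Qs = 6(P − 16.5) + 290.
New equilibrium: buyers pay €26, sellers receive €9.5, Q = 347. (Wedge: Pb − Ps = 16.5.)
ΔPS is the trapezoid between Q = 347 and Q = 392 of height €7.5: ½ · (392 + 347) · 7.5 = €2771.25.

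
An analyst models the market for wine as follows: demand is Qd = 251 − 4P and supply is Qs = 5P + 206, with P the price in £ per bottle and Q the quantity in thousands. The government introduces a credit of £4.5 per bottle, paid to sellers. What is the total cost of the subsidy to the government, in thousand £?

Without the subsidy, 251 − 4P = 5P + 206 gives 9P = 45, so P* = £5 and Q* = 231.
With a per-unit subsidy paid to sellers, each receives P + 4.5 per unit sold, so supply becomes Qs = 5(P + 4.5) + 206.
New equilibrium: buyers pay £2.5, sellers receive £7, Q = 241. (Wedge: Pb − Ps = −4.5.)
Outlay = t · Q = 4.5 · 241 = £1084.5.

Government outlay = £1084.5 thousand.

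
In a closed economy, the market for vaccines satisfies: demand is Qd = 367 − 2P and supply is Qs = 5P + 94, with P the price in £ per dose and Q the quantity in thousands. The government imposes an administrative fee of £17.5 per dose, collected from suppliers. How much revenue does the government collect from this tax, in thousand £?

Before the tax: set 367 − 2P = 5P + 94 → P* = £39, Q* = 289.
With the tax collected from suppliers, supply shifts: Qs = 5(P − 17.5) + 94.
New equilibrium: consumers pay £51.5, suppliers receive £34, Q = 264. (Wedge: Pb − Ps = 17.5.)
Revenue = t · Q = 17.5 · 264 = £4620.

Tax revenue = £4620 thousand.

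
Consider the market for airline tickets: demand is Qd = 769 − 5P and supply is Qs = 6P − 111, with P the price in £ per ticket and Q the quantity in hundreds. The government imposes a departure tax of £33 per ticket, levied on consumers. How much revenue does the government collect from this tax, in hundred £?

Without the tax, 769 − 5P = 6P − 111 gives 11P = 880, so P* = £80 and Q* = 369.
With the tax collected from consumers, demand (in seller-price terms) shifts: Qd = 769 − 5(P + 33).
Solving gives Q = 279 with consumers paying £98 and producers receiving £65 (the £33 wedge).
Revenue = t · Q = 33 · 279 = £9207.

Tax revenue = £9207 hundred.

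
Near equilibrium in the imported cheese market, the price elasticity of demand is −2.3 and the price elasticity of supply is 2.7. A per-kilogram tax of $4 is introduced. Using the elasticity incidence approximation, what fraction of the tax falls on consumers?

Incidence ratio: consumers' share ≈ εs / (εs + |εd|) = 2.7 / (2.7 + 2.3) = 0.54.
Supply is the more elastic side, so consumers bear the larger share.

Consumers' share ≈ 0.54.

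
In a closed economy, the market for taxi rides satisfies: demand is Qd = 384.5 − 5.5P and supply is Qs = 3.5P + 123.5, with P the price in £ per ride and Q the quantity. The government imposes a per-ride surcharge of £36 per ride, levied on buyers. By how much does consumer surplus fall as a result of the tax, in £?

Before the tax: set 384.5 − 5.5P = 3.5P + 123.5 → P* = £29, Q* = 225.
With the tax collected from buyers, demand (in seller-price terms) shifts: Qd = 384.5 − 5.5(P + 36).
Solving gives Q = 148 with buyers paying £43 and suppliers receiving £7 (the £36 wedge).
ΔCS is the trapezoid between Q = 148 and Q = 225 of height £14: ½ · (225 + 148) · 14 = £2611.

Consumer surplus falls by £2611.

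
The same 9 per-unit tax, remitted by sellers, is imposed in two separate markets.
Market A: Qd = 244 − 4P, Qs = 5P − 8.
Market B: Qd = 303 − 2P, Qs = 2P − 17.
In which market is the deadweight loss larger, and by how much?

Market A, by 49.5.

Market A: pre-tax P* = 28, Q* = 132; post-tax Q = 112; deadweight loss = 90.
Market B: pre-tax P* = 80, Q* = 143; post-tax Q = 134; deadweight loss = 40.5.
Difference: 90 vs 40.5 → market A is larger by 49.5.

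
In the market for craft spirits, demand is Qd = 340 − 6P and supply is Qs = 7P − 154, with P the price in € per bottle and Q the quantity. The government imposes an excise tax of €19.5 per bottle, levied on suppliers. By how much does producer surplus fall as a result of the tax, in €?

Without the tax, 340 − 6P = 7P − 154 gives 13P = 494, so P* = €38 and Q* = 112.
With the tax collected from suppliers, supply shifts: Qs = 7(P − 19.5) − 154.
Solving gives Q = 49 with consumers paying €48.5 and suppliers receiving €29 (the €19.5 wedge).
ΔPS is the trapezoid between Q = 49 and Q = 112 of height €9: ½ · (112 + 49) · 9 = €724.5.

Producer surplus falls by €724.5.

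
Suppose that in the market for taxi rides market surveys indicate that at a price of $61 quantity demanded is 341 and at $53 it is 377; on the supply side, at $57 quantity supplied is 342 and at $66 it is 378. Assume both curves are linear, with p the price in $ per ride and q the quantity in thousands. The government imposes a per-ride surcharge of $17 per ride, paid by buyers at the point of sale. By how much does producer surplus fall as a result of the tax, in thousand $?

Demand slope: (377 − 341)/(53 − 61) = -4.5, so qd = 615.5 − 4.5p.
Supply slope: (378 − 342)/(66 − 57) = 4, so qs = 4p + 114.
Without the tax, 615.5 − 4.5p = 4p + 114 gives 8.5p = 501.5, so p* = $59 and q* = 350.
With the tax collected from buyers, demand (in seller-price terms) shifts: qd = 615.5 − 4.5(p + 17).
New equilibrium: buyers pay $67, suppliers receive $50, q = 314. (Wedge: pb − ps = 17.)
ΔPS is the trapezoid between Q = 314 and Q = 350 of height $9: ½ · (350 + 314) · 9 = $2988.

Producer surplus falls by $2988 thousand.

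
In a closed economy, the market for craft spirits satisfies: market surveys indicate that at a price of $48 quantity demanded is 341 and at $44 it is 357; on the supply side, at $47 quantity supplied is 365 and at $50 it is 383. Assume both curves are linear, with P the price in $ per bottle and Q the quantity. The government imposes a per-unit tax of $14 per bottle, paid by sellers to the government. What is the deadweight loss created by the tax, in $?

Deadweight loss = $235.2.

Demand slope: (357 − 341)/(44 − 48) = -4, so Qd = 533 − 4P.
Supply slope: (383 − 365)/(50 − 47) = 6, so Qs = 6P + 83.
Before the tax: set 533 − 4P = 6P + 83 → P* = $45, Q* = 353.
With the tax collected from sellers, supply shifts: Qs = 6(P − 14) + 83.
New equilibrium: buyers pay $53.4, sellers receive $39.4, Q = 319.4. (Wedge: Pb − Ps = 14.)
Quantity falls by |ΔQ| = |353 − 319.4| = 33.6.
DWL = ½ · t · |ΔQ| = ½ · 14 · 33.6 = $235.2.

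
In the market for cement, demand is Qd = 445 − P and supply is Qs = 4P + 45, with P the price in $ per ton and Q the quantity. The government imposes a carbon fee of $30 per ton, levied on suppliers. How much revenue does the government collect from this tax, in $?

Tax revenue = $10230.

Without the tax, 445 − P = 4P + 45 gives 5P = 400, so P* = $80 and Q* = 365.
With the tax collected from suppliers, supply shifts: Qs = 4(P − 30) + 45.
New equilibrium: consumers pay $104, suppliers receive $74, Q = 341. (Wedge: Pb − Ps = 30.)
Revenue = t · Q = 30 · 341 = $10230.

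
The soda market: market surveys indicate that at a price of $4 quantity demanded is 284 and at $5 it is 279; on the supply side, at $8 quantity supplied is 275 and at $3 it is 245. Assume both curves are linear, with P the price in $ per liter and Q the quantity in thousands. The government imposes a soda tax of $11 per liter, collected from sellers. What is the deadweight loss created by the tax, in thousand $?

Demand slope: (279 − 284)/(5 − 4) = -5, so Qd = 304 − 5P.
Supply slope: (245 − 275)/(3 − 8) = 6, so Qs = 6P + 227.
Before the tax: set 304 − 5P = 6P + 227 → P* = $7, Q* = 269.
With the tax collected from sellers, supply shifts: Qs = 6(P − 11) + 227.
Solving gives Q = 239 with consumers paying $13 and sellers receiving $2 (the $11 wedge).
Quantity falls by |ΔQ| = |269 − 239| = 30.
DWL = ½ · t · |ΔQ| = ½ · 11 · 30 = $165.

Deadweight loss = $165 thousand.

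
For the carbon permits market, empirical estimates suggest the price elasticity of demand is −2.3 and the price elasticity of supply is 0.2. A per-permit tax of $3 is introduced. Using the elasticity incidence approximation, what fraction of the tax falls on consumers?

Incidence ratio: consumers' share ≈ εs / (εs + |εd|) = 0.2 / (0.2 + 2.3) = 0.08.
Supply is the less elastic side, so consumers bear the smaller share.

Consumers' share ≈ 0.08.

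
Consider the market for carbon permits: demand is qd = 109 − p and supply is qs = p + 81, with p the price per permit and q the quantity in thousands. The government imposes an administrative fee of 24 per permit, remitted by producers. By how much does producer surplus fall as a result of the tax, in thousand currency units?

Producer surplus falls by 1068 thousand.

Before the tax: set 109 − p = p + 81 → p* = 14, q* = 95.
With the tax collected from producers, supply shifts: qs = (p − 24) + 81.
Solving gives q = 83 with buyers paying 26 and producers receiving 2 (the 24 wedge).
ΔPS is the trapezoid between Q = 83 and Q = 95 of height 12: ½ · (95 + 83) · 12 = 1068.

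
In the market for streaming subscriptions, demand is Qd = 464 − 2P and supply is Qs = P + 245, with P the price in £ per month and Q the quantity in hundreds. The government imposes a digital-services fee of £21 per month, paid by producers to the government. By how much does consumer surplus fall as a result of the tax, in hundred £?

Without the tax, 464 − 2P = P + 245 gives 3P = 219, so P* = £73 and Q* = 318.
With the tax collected from producers, supply shifts: Qs = (P − 21) + 245.
Solving gives Q = 304 with buyers paying £80 and producers receiving £59 (the £21 wedge).
ΔCS is the trapezoid between Q = 304 and Q = 318 of height £7: ½ · (318 + 304) · 7 = £2177.

Consumer surplus falls by £2177 hundred.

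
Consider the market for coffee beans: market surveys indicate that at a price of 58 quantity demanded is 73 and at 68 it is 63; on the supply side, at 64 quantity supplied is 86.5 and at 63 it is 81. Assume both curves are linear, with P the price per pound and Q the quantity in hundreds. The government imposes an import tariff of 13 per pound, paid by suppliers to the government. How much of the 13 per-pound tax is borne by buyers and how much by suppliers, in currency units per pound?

Buyers bear 11 per pound; suppliers bear 2 per pound.

Demand slope: (63 − 73)/(68 − 58) = -1, so Qd = 131 − P.
Supply slope: (81 − 86.5)/(63 − 64) = 5.5, so Qs = 5.5P − 265.5.
Before the tax: set 131 − P = 5.5P − 265.5 → P* = 61, Q* = 70.
With the tax collected from suppliers, supply shifts: Qs = 5.5(P − 13) − 265.5.
Solving gives Q = 59 with buyers paying 72 and suppliers receiving 59 (the 13 wedge).
Burden on buyers: 11; on suppliers: 2. (They sum to 13.)
The less price-elastic side of the market bears the larger share of a per-unit tax.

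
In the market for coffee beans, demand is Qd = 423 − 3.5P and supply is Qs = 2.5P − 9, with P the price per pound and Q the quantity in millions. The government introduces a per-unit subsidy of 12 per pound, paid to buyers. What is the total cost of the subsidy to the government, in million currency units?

Government outlay = 2262 million.

Before the subsidy: set 423 − 3.5P = 2.5P − 9 → P* = 72, Q* = 171.
With a per-unit subsidy paid to buyers, each effectively pays P − 12, so demand becomes Qd = 423 − 3.5(P − 12).
New equilibrium: buyers pay 67, producers receive 79, Q = 188.5. (Wedge: Pb − Ps = −12.)
Outlay = t · Q = 12 · 188.5 = 2262.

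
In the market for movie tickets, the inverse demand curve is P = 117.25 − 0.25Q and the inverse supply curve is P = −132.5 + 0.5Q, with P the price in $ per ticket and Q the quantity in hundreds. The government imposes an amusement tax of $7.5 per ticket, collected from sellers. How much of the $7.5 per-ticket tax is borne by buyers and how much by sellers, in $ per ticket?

Buyers bear $2.5 per ticket; sellers bear $5 per ticket.

Inverting to Q(P) form: Qd = 469 − 4P; Qs = 2P + 265.
Without the tax, 469 − 4P = 2P + 265 gives 6P = 204, so P* = $34 and Q* = 333.
With the tax collected from sellers, supply shifts: Qs = 2(P − 7.5) + 265.
New equilibrium: buyers pay $36.5, sellers receive $29, Q = 323. (Wedge: Pb − Ps = 7.5.)
Burden on buyers: $2.5; on sellers: $5. (They sum to $7.5.)
The less price-elastic side of the market bears the larger share of a per-unit tax.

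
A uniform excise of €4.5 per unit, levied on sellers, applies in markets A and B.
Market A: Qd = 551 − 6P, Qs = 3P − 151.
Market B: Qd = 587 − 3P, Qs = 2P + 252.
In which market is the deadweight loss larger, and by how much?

Market A: pre-tax P* = €78, Q* = 83; post-tax Q = 74; deadweight loss = €20.25.
Market B: pre-tax P* = €67, Q* = 386; post-tax Q = 380.6; deadweight loss = €12.15.
Difference: €20.25 vs €12.15 → market A is larger by €8.1.

Market A, by €8.1.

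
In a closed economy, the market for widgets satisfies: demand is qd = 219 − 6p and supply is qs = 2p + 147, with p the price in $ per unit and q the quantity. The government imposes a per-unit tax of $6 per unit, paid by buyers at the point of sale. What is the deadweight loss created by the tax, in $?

Deadweight loss = $27.

Without the tax, 219 − 6p = 2p + 147 gives 8p = 72, so p* = $9 and q* = 165.
With the tax collected from buyers, demand (in seller-price terms) shifts: qd = 219 − 6(p + 6).
Solving gives q = 156 with buyers paying $10.5 and producers receiving $4.5 (the $6 wedge).
Quantity falls by |ΔQ| = |165 − 156| = 9.
DWL = ½ · t · |ΔQ| = ½ · 6 · 9 = $27.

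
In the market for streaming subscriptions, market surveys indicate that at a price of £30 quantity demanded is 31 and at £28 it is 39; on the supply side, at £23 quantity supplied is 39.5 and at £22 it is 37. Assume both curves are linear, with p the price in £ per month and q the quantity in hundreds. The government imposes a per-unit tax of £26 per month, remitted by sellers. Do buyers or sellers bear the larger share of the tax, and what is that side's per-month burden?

Sellers bear the larger share: £16 per month.

Demand slope: (39 − 31)/(28 − 30) = -4, so qd = 151 − 4p.
Supply slope: (37 − 39.5)/(22 − 23) = 2.5, so qs = 2.5p − 18.
Before the tax: set 151 − 4p = 2.5p − 18 → p* = £26, q* = 47.
With the tax collected from sellers, supply shifts: qs = 2.5(p − 26) − 18.
Solving gives q = 7 with buyers paying £36 and sellers receiving £10 (the £26 wedge).
Per-month burden: buyers £10, sellers £16.
Sellers take the larger share because supply is less price-elastic here (demand slope 4 vs supply slope 2.5).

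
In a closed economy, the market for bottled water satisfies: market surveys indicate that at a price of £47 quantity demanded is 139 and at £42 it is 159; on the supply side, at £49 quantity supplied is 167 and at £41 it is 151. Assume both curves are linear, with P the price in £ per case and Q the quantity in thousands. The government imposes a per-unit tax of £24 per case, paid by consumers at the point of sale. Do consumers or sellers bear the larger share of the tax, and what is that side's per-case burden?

Sellers bear the larger share: £16 per case.

Demand slope: (159 − 139)/(42 − 47) = -4, so Qd = 327 − 4P.
Supply slope: (151 − 167)/(41 − 49) = 2, so Qs = 2P + 69.
Without the tax, 327 − 4P = 2P + 69 gives 6P = 258, so P* = £43 and Q* = 155.
With the tax collected from consumers, demand (in seller-price terms) shifts: Qd = 327 − 4(P + 24).
New equilibrium: consumers pay £51, sellers receive £27, Q = 123. (Wedge: Pb − Ps = 24.)
Per-case burden: consumers £8, sellers £16.
Sellers take the larger share because supply is less price-elastic here (demand slope 4 vs supply slope 2).
The less price-elastic side of the market bears the larger share of a per-unit tax.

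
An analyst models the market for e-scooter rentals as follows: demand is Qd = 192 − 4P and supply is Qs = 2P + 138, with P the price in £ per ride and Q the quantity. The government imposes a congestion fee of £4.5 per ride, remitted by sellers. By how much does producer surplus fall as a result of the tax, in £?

Before the tax: set 192 − 4P = 2P + 138 → P* = £9, Q* = 156.
With the tax collected from sellers, supply shifts: Qs = 2(P − 4.5) + 138.
Solving gives Q = 150 with consumers paying £10.5 and sellers receiving £6 (the £4.5 wedge).
ΔPS is the trapezoid between Q = 150 and Q = 156 of height £3: ½ · (156 + 150) · 3 = £459.

Producer surplus falls by £459.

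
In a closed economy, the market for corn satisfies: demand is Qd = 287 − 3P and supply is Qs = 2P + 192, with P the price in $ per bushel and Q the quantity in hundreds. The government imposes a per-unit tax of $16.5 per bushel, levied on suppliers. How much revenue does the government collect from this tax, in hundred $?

Without the tax, 287 − 3P = 2P + 192 gives 5P = 95, so P* = $19 and Q* = 230.
With the tax collected from suppliers, supply shifts: Qs = 2(P − 16.5) + 192.
Solving gives Q = 210.2 with consumers paying $25.6 and suppliers receiving $9.1 (the $16.5 wedge).
Revenue = t · Q = 16.5 · 210.2 = $3468.3.

Tax revenue = $3468.3 hundred.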